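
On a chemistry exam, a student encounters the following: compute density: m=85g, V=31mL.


ρ = mass/volume
= 85/31
= 2.742 g/mL

2.742 g/mL


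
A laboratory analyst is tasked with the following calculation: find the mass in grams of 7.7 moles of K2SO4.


M(K2SO4) = 174.27 g/mol
mass = n × M = 7.7 × 174.27 = 1341.88 g

1341.88 g


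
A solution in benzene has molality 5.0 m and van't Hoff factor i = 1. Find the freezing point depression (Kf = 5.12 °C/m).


ΔTf = Kf × m × i
= 5.12 × 5.0 × 1
= 25.6 °C

25.6 °C


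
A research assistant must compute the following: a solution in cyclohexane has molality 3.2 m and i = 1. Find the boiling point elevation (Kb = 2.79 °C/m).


ΔTb = Kb × m × i
= 2.79 × 3.2 × 1
= 8.928 °C

8.928 °C


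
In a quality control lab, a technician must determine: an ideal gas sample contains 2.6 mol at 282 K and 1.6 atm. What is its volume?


PV = nRT  (R = 0.08206 L·atm/(mol·K))
V = nRT/P = 2.6×0.08206×282/1.6
= 37.604 L

37.604 L


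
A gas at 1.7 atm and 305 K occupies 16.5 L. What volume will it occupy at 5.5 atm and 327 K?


P1V1/T1 = P2V2/T2
V2 = P1V1T2/(T1P2)
= 1.7×16.5×327/(305×5.5)
= 5.468 L

5.468 L


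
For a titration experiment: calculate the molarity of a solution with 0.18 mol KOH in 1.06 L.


M = n/V = 0.18/1.06 = 0.170 mol/L

0.170 M


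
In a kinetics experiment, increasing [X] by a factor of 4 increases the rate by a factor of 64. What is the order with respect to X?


rate ∝ [X]^n
4^n = 64 → n = 3
Order in X: 3

3


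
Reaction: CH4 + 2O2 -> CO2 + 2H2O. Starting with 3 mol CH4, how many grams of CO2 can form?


Mole ratio CO2:CH4 = 1:1
n(CO2) = 3 × 1/1 = 3.000 mol
mass = 3.000 × 44.01 = 132.03 g

132.03 g


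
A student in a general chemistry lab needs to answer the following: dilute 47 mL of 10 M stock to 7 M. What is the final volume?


C1V1 = C2V2
10 × 47 = 7 × V2
V2 = 470/7 = 67.14 mL

67.14 mL


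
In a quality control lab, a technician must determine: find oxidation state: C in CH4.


x + 4(+1) = 0, so x = -4
Oxidation number: -4

-4


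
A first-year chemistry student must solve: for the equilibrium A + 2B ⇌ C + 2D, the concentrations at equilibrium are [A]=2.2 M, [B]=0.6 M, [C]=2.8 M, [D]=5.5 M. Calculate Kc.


Kc = [C][D]^2/([A][B]^2)
= (2.8^1 × 5.5^2)/(2.2^1 × 0.6^2)
= 84.7/0.792
= 106.9

106.9


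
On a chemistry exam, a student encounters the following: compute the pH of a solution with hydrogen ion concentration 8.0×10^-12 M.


pH = -log10([H+]) = -log10(8.0×10^-12)
= 12 - log10(8.0)
= 12 - 0.9
= 11.1

11.1


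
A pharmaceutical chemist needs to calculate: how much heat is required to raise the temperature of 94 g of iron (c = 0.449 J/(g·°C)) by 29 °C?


q = mcΔT = 94 × 0.449 × 29
= 1223.97 J

1223.97 J


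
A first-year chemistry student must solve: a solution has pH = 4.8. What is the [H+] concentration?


[H+] = 10^(-pH) = 10^(-4.8)
= 1.58×10^-5 M

1.58×10^-5 M


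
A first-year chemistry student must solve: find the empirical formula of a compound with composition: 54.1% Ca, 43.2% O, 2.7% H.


Assume 100 g sample. Moles of each element:
  Ca: 54.1/40.08 = 1.35 mol
  O: 43.2/16.0 = 2.7 mol
  H: 2.7/1.008 = 2.679 mol
Divide by smallest (1.35):
  Ca: 1.35/1.35 = 1.0
  O: 2.7/1.35 = 2.0
  H: 2.679/1.35 = 1.98
Empirical formula: CaO2H2

CaO2H2


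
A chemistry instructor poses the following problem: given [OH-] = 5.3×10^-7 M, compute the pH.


pOH = -log10([OH-]) = -log10(5.3×10^-7)
= 7 - log10(5.3) = 6.28
pH = 14 - pOH = 14 - 6.28 = 7.72

7.72


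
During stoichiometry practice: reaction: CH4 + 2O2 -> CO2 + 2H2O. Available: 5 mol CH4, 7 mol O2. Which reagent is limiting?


Mole ratio available / coefficient:
  CH4: 5/1 = 5.000
  O2: 7/2 = 3.500
Smaller ratio is limiting.

O2


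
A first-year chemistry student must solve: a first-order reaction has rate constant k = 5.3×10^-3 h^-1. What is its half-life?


t½ = ln2/k = 0.693147/(5.3×10^-3 h^-1)
= 130.8 h

130.8 h


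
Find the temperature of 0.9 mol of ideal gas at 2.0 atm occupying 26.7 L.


PV = nRT  (R = 0.08206 L·atm/(mol·K))
T = PV/(nR) = 2.0×26.7/(0.9×0.08206)
= 53.40/0.073854
= 723.05 K

723.05 K


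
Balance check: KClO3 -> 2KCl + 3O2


Equation: KClO3 -> 2KCl + 3O2
Check atoms: Cl: 1≠2, K: 1≠2, O: 3≠6
Not balanced

No, not balanced


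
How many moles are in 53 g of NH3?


M(NH3) = 17.03 g/mol
n = mass/M = 53/17.03 = 3.1122 mol

3.1122 mol


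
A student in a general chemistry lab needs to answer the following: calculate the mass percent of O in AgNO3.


M(AgNO3) = 1×107.87 + 1×14.01 + 3×16.0 = 169.88 g/mol
Mass of O = 3 × 16.0 = 48.00 g/mol
% O = 48.00/169.88 × 100 = 28.26%

28.26%


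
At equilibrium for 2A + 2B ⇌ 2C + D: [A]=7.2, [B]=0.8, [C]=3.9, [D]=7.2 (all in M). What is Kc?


Kc = [C]^2[D]/([A]^2[B]^2)
= (3.9^2 × 7.2^1)/(7.2^2 × 0.8^2)
= 109.512/33.1776
= 3.301

3.301


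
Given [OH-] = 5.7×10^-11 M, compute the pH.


pOH = -log10([OH-]) = -log10(5.7×10^-11)
= 11 - log10(5.7) = 10.24
pH = 14 - pOH = 14 - 10.24 = 3.76

3.76


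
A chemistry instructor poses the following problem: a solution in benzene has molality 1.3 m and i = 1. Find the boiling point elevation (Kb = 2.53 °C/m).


ΔTb = Kb × m × i
= 2.53 × 1.3 × 1
= 3.289 °C

3.289 °C


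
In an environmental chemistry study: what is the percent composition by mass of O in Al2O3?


M(Al2O3) = 2×26.98 + 3×16.0 = 101.96 g/mol
Mass of O = 3 × 16.0 = 48.00 g/mol
% O = 48.00/101.96 × 100 = 47.08%

47.08%


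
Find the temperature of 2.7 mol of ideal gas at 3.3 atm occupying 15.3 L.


PV = nRT  (R = 0.08206 L·atm/(mol·K))
T = PV/(nR) = 3.3×15.3/(2.7×0.08206)
= 50.49/0.221562
= 227.88 K

227.88 K


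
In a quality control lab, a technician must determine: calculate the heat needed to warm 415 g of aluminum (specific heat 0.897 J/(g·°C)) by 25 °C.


q = mcΔT = 415 × 0.897 × 25
= 9306.38 J

9306.38 J


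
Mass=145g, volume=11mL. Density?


ρ = mass/volume
= 145/11
= 13.182 g/mL

13.182 g/mL


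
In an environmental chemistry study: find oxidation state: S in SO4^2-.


x + 4(-2) = -2, so x = +6
Oxidation number: +6

+6


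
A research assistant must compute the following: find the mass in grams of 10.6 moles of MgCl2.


M(MgCl2) = 95.21 g/mol
mass = n × M = 10.6 × 95.21 = 1009.23 g

1009.23 g


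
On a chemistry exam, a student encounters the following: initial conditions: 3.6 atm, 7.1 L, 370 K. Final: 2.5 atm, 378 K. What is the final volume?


P1V1/T1 = P2V2/T2
V2 = P1V1T2/(T1P2)
= 3.6×7.1×378/(370×2.5)
= 10.445 L

10.445 L


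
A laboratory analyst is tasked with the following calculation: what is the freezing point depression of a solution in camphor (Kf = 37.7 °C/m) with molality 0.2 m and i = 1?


ΔTf = Kf × m × i
= 37.7 × 0.2 × 1
= 7.54 °C

7.54 °C


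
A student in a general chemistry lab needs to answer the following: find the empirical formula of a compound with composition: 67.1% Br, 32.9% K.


Assume 100 g sample. Moles of each element:
  Br: 67.1/79.9 = 0.84 mol
  K: 32.9/39.1 = 0.841 mol
Divide by smallest (0.84):
  Br: 0.84/0.84 = 1.0
  K: 0.841/0.84 = 1.0
Empirical formula: KBr

KBr


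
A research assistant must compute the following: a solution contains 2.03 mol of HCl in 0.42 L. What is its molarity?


M = n/V = 2.03/0.42 = 4.833 mol/L

4.833 M


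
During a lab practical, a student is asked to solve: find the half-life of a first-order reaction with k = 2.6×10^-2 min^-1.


t½ = ln2/k = 0.693147/(2.6×10^-2 min^-1)
= 26.66 min

26.66 min


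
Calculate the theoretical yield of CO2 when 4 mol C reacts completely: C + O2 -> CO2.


Mole ratio CO2:C = 1:1
n(CO2) = 4 × 1/1 = 4.000 mol
mass = 4.000 × 44.01 = 176.04 g

176.04 g


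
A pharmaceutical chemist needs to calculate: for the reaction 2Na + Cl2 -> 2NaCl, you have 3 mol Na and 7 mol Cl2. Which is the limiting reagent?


Mole ratio available / coefficient:
  Na: 3/2 = 1.500
  Cl2: 7/1 = 7.000
Smaller ratio is limiting.

Na


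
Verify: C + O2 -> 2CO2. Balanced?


Equation: C + O2 -> 2CO2
Check atoms: C: 1≠2, O: 2≠4
Not balanced

No, not balanced


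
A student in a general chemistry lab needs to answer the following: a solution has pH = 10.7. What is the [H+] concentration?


[H+] = 10^(-pH) = 10^(-10.7)
= 2.0×10^-11 M

2.0×10^-11 M


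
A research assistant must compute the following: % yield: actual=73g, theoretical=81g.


% yield = actual/theoretical × 100
= 73/81 × 100
= 90.12%

90.12%


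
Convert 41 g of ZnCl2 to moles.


M(ZnCl2) = 136.28 g/mol
n = mass/M = 41/136.28 = 0.3009 mol

0.3009 mol


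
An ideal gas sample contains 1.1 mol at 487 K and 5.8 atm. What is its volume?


PV = nRT  (R = 0.08206 L·atm/(mol·K))
V = nRT/P = 1.1×0.08206×487/5.8
= 7.579 L

7.579 L


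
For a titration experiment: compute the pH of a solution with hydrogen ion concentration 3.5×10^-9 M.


pH = -log10([H+]) = -log10(3.5×10^-9)
= 9 - log10(3.5)
= 9 - 0.54
= 8.46

8.46


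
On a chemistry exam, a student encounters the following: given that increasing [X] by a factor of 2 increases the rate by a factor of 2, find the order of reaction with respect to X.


rate ∝ [X]^n
2^n = 2 → n = 1
Order in X: 1

1


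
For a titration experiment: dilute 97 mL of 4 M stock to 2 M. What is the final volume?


C1V1 = C2V2
4 × 97 = 2 × V2
V2 = 388/2 = 194.0 mL

194.0 mL


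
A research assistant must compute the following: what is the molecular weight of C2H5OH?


M(C2H5OH) = 2×12.01 + 6×1.008 + 1×16.0
= 24.02 + 6.05 + 16.0
= 46.07 g/mol

46.07 g/mol


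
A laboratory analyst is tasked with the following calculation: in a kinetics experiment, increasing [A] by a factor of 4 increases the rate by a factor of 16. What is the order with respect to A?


rate ∝ [A]^n
4^n = 16 → n = 2
Order in A: 2

2


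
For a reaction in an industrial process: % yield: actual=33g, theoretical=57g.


% yield = actual/theoretical × 100
= 33/57 × 100
= 57.89%

57.89%


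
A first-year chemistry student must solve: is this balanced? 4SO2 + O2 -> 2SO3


Equation: 4SO2 + O2 -> 2SO3
Check atoms: O: 10≠6, S: 4≠2
Not balanced

No, not balanced


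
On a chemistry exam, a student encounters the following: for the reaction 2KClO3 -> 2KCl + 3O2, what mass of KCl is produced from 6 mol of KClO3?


Mole ratio KCl:KClO3 = 2:2
n(KCl) = 6 × 2/2 = 6.000 mol
mass = 6.000 × 74.55 = 447.3 g

447.3 g


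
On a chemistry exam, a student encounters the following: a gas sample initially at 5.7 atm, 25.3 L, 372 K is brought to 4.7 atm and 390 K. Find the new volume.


P1V1/T1 = P2V2/T2
V2 = P1V1T2/(T1P2)
= 5.7×25.3×390/(372×4.7)
= 32.168 L

32.168 L


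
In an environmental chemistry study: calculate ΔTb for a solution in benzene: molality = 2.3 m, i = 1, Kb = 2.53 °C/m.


ΔTb = Kb × m × i
= 2.53 × 2.3 × 1
= 5.819 °C

5.819 °C


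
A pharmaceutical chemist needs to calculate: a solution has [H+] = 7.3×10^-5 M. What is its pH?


pH = -log10([H+]) = -log10(7.3×10^-5)
= 5 - log10(7.3)
= 5 - 0.86
= 4.14

4.14


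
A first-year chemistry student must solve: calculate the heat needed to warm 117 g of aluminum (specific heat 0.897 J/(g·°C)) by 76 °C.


q = mcΔT = 117 × 0.897 × 76
= 7976.12 J

7976.12 J


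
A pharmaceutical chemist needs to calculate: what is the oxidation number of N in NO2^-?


x + 2(-2) = -1, so x = +3
Oxidation number: +3

+3


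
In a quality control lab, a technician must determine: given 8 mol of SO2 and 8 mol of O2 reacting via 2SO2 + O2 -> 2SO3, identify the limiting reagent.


Mole ratio available / coefficient:
  SO2: 8/2 = 4.000
  O2: 8/1 = 8.000
Smaller ratio is limiting.

SO2


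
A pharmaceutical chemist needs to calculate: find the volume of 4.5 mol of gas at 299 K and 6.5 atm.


PV = nRT  (R = 0.08206 L·atm/(mol·K))
V = nRT/P = 4.5×0.08206×299/6.5
= 16.986 L

16.986 L


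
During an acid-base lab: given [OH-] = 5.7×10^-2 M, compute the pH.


pOH = -log10([OH-]) = -log10(5.7×10^-2)
= 2 - log10(5.7) = 1.24
pH = 14 - pOH = 14 - 1.24 = 12.76

12.76


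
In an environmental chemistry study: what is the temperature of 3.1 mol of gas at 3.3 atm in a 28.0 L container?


PV = nRT  (R = 0.08206 L·atm/(mol·K))
T = PV/(nR) = 3.3×28.0/(3.1×0.08206)
= 92.40/0.254386
= 363.23 K

363.23 K


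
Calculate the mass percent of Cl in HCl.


M(HCl) = 1×1.008 + 1×35.45 = 36.458 g/mol
Mass of Cl = 1 × 35.45 = 35.45 g/mol
% Cl = 35.45/36.458 × 100 = 97.24%

97.24%


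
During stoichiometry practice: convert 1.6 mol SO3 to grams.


M(SO3) = 80.07 g/mol
mass = n × M = 1.6 × 80.07 = 128.11 g

128.11 g


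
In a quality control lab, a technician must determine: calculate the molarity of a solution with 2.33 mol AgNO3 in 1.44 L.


M = n/V = 2.33/1.44 = 1.618 mol/L

1.618 M


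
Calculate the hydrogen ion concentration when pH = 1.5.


[H+] = 10^(-pH) = 10^(-1.5)
= 3.16×10^-2 M

3.16×10^-2 M


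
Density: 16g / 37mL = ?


ρ = mass/volume
= 16/37
= 0.432 g/mL

0.432 g/mL


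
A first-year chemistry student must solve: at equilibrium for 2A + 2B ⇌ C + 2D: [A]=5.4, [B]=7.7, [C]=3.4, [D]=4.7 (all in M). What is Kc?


Kc = [C][D]^2/([A]^2[B]^2)
= (3.4^1 × 4.7^2)/(5.4^2 × 7.7^2)
= 75.106/1728.8964
= 0.04344

0.04344


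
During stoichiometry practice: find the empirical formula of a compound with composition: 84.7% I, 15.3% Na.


Assume 100 g sample. Moles of each element:
  I: 84.7/126.9 = 0.667 mol
  Na: 15.3/22.99 = 0.666 mol
Divide by smallest (0.666):
  I: 0.667/0.666 = 1.0
  Na: 0.666/0.666 = 1.0
Empirical formula: NaI

NaI


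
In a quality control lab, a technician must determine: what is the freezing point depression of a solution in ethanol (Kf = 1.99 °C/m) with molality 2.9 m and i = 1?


ΔTf = Kf × m × i
= 1.99 × 2.9 × 1
= 5.771 °C

5.771 °C


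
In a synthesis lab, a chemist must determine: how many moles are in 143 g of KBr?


M(KBr) = 119.0 g/mol
n = mass/M = 143/119.0 = 1.2017 mol

1.2017 mol


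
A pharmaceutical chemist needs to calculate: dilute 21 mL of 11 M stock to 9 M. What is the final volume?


C1V1 = C2V2
11 × 21 = 9 × V2
V2 = 231/9 = 25.67 mL

25.67 mL


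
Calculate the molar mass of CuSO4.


M(CuSO4) = 1×63.55 + 1×32.07 + 4×16.0
= 63.55 + 32.07 + 64.0
= 159.62 g/mol

159.62 g/mol


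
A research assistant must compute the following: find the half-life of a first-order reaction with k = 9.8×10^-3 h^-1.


t½ = ln2/k = 0.693147/(9.8×10^-3 h^-1)
= 70.73 h

70.73 h


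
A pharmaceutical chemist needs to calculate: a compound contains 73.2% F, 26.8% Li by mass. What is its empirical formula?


Assume 100 g sample. Moles of each element:
  F: 73.2/19.0 = 3.853 mol
  Li: 26.8/6.94 = 3.862 mol
Divide by smallest (3.853):
  F: 3.853/3.853 = 1.0
  Li: 3.862/3.853 = 1.0
Empirical formula: LiF

LiF


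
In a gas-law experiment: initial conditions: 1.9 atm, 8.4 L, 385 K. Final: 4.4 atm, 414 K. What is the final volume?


P1V1/T1 = P2V2/T2
V2 = P1V1T2/(T1P2)
= 1.9×8.4×414/(385×4.4)
= 3.9 L

3.9 L


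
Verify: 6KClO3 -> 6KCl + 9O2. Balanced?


Equation: 6KClO3 -> 6KCl + 9O2
Check atoms: Cl: 6=6, K: 6=6, O: 18=18
Balanced

Yes, balanced


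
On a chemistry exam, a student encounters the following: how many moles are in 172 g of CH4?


M(CH4) = 16.04 g/mol
n = mass/M = 172/16.04 = 10.7232 mol

10.7232 mol


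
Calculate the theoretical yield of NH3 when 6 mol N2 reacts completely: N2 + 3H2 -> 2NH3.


Mole ratio NH3:N2 = 2:1
n(NH3) = 6 × 2/1 = 12.000 mol
mass = 12.000 × 17.03 = 204.36 g

204.36 g


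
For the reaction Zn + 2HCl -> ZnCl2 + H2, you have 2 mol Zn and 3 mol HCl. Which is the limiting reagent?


Mole ratio available / coefficient:
  Zn: 2/1 = 2.000
  HCl: 3/2 = 1.500
Smaller ratio is limiting.

HCl


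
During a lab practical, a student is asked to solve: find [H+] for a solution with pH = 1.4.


[H+] = 10^(-pH) = 10^(-1.4)
= 3.98×10^-2 M

3.98×10^-2 M


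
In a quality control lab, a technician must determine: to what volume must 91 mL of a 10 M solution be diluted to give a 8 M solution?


C1V1 = C2V2
10 × 91 = 8 × V2
V2 = 910/8 = 113.75 mL

113.75 mL


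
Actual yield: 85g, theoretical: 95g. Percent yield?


% yield = actual/theoretical × 100
= 85/95 × 100
= 89.47%

89.47%


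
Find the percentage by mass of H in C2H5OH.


M(C2H5OH) = 2×12.01 + 6×1.008 + 1×16.0 = 46.068 g/mol
Mass of H = 6 × 1.008 = 6.048 g/mol
% H = 6.048/46.068 × 100 = 13.13%

13.13%


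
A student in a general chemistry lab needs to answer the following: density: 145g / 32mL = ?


ρ = mass/volume
= 145/32
= 4.531 g/mL

4.531 g/mL


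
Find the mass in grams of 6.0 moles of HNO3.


M(HNO3) = 63.02 g/mol
mass = n × M = 6.0 × 63.02 = 378.12 g

378.12 g


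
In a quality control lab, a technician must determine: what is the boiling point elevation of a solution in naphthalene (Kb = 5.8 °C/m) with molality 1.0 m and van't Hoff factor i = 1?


ΔTb = Kb × m × i
= 5.8 × 1.0 × 1
= 5.8 °C

5.8 °C


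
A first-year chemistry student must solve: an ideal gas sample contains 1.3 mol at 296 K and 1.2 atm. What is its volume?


PV = nRT  (R = 0.08206 L·atm/(mol·K))
V = nRT/P = 1.3×0.08206×296/1.2
= 26.314 L

26.314 L


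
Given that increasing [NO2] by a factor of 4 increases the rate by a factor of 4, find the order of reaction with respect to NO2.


rate ∝ [NO2]^n
4^n = 4 → n = 1
Order in NO2: 1

1


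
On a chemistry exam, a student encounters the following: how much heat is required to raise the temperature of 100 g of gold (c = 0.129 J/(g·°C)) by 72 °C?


q = mcΔT = 100 × 0.129 × 72
= 928.80 J

928.80 J


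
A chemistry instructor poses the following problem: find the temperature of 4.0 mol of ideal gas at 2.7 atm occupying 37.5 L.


PV = nRT  (R = 0.08206 L·atm/(mol·K))
T = PV/(nR) = 2.7×37.5/(4.0×0.08206)
= 101.25/0.328240
= 308.46 K

308.46 K


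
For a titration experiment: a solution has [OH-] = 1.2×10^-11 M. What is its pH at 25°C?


pOH = -log10([OH-]) = -log10(1.2×10^-11)
= 11 - log10(1.2) = 10.92
pH = 14 - pOH = 14 - 10.92 = 3.08

3.08


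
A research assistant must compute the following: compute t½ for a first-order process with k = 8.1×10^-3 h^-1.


t½ = ln2/k = 0.693147/(8.1×10^-3 h^-1)
= 85.57 h

85.57 h


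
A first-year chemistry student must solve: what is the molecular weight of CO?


M(CO) = 1×12.01 + 1×16.0
= 12.01 + 16.0
= 28.01 g/mol

28.01 g/mol


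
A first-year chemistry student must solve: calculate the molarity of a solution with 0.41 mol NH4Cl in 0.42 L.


M = n/V = 0.41/0.42 = 0.976 mol/L

0.976 M


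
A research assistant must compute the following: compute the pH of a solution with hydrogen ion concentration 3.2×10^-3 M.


pH = -log10([H+]) = -log10(3.2×10^-3)
= 3 - log10(3.2)
= 3 - 0.51
= 2.49

2.49


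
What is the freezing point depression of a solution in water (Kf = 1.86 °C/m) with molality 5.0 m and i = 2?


ΔTf = Kf × m × i
= 1.86 × 5.0 × 2
= 18.6 °C

18.6 °C


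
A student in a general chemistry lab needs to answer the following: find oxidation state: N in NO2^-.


x + 2(-2) = -1, so x = +3
Oxidation number: +3

+3


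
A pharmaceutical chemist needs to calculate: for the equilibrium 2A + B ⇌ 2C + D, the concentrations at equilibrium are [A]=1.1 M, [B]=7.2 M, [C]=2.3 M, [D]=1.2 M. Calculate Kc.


Kc = [C]^2[D]/([A]^2[B])
= (2.3^2 × 1.2^1)/(1.1^2 × 7.2^1)
= 6.348/8.712
= 0.7287

0.7287


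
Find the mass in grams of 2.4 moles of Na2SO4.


M(Na2SO4) = 142.05 g/mol
mass = n × M = 2.4 × 142.05 = 340.92 g

340.92 g


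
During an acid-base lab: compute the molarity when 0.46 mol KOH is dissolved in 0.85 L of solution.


M = n/V = 0.46/0.85 = 0.541 mol/L

0.541 M


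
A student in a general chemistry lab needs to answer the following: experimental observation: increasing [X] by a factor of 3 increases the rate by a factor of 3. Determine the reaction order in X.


rate ∝ [X]^n
3^n = 3 → n = 1
Order in X: 1

1


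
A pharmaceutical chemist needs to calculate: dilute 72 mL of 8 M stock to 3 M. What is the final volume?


C1V1 = C2V2
8 × 72 = 3 × V2
V2 = 576/3 = 192.0 mL

192.0 mL


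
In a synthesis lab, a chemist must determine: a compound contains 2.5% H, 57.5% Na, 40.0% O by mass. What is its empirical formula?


Assume 100 g sample. Moles of each element:
  H: 2.5/1.008 = 2.48 mol
  Na: 57.5/22.99 = 2.501 mol
  O: 40.0/16.0 = 2.5 mol
Divide by smallest (2.48):
  H: 2.48/2.48 = 1.0
  Na: 2.501/2.48 = 1.01
  O: 2.5/2.48 = 1.01
Empirical formula: NaOH

NaOH


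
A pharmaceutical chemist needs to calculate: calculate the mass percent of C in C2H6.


M(C2H6) = 2×12.01 + 6×1.008 = 30.068 g/mol
Mass of C = 2 × 12.01 = 24.02 g/mol
% C = 24.02/30.068 × 100 = 79.89%

79.89%


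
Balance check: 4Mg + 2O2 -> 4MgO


Equation: 4Mg + 2O2 -> 4MgO
Check atoms: Mg: 4=4, O: 4=4
Balanced

Yes, balanced


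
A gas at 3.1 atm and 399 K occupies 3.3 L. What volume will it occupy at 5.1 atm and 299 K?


P1V1/T1 = P2V2/T2
V2 = P1V1T2/(T1P2)
= 3.1×3.3×299/(399×5.1)
= 1.503 L

1.503 L


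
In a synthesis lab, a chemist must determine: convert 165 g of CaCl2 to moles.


M(CaCl2) = 110.98 g/mol
n = mass/M = 165/110.98 = 1.4868 mol

1.4868 mol


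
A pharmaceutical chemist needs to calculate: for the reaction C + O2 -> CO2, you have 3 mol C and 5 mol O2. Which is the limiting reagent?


Mole ratio available / coefficient:
  C: 3/1 = 3.000
  O2: 5/1 = 5.000
Smaller ratio is limiting.

C


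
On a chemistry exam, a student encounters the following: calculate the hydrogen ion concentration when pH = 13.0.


[H+] = 10^(-pH) = 10^(-13.0)
= 1.0×10^-13 M

1.0×10^-13 M


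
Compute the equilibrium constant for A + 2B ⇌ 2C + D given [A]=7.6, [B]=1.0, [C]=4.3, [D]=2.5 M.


Kc = [C]^2[D]/([A][B]^2)
= (4.3^2 × 2.5^1)/(7.6^1 × 1.0^2)
= 46.225/7.6
= 6.082

6.082


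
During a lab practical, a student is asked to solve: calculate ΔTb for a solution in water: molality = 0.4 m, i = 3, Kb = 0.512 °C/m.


ΔTb = Kb × m × i
= 0.512 × 0.4 × 3
= 0.6144 °C

0.6144 °C


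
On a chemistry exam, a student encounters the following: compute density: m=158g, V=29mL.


ρ = mass/volume
= 158/29
= 5.448 g/mL

5.448 g/mL


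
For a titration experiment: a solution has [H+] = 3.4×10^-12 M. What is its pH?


pH = -log10([H+]) = -log10(3.4×10^-12)
= 12 - log10(3.4)
= 12 - 0.53
= 11.47

11.47


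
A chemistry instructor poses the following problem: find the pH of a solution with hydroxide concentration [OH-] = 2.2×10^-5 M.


pOH = -log10([OH-]) = -log10(2.2×10^-5)
= 5 - log10(2.2) = 4.66
pH = 14 - pOH = 14 - 4.66 = 9.34

9.34


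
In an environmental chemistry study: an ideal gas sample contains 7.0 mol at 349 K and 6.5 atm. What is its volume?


PV = nRT  (R = 0.08206 L·atm/(mol·K))
V = nRT/P = 7.0×0.08206×349/6.5
= 30.842 L

30.842 L


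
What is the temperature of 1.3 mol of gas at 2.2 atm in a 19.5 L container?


PV = nRT  (R = 0.08206 L·atm/(mol·K))
T = PV/(nR) = 2.2×19.5/(1.3×0.08206)
= 42.90/0.106678
= 402.14 K

402.14 K


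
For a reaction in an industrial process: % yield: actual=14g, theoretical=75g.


% yield = actual/theoretical × 100
= 14/75 × 100
= 18.67%

18.67%


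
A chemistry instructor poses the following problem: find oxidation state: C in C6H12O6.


6x + 12(+1) + 6(-2) = 0, so x = +0
Oxidation number: +0

+0


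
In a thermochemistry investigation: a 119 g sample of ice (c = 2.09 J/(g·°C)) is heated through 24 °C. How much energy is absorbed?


q = mcΔT = 119 × 2.09 × 24
= 5969.04 J

5969.04 J


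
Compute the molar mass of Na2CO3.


M(Na2CO3) = 2×22.99 + 1×12.01 + 3×16.0
= 45.98 + 12.01 + 48.0
= 105.99 g/mol

105.99 g/mol


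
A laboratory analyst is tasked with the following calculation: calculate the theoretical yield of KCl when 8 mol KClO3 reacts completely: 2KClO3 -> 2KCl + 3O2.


Mole ratio KCl:KClO3 = 2:2
n(KCl) = 8 × 2/2 = 8.000 mol
mass = 8.000 × 74.55 = 596.4 g

596.4 g


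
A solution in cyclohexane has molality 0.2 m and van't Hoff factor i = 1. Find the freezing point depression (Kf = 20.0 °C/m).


ΔTf = Kf × m × i
= 20.0 × 0.2 × 1
= 4.0 °C

4.0 °C


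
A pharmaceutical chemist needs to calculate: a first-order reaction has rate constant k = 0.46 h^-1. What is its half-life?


t½ = ln2/k = 0.693147/(0.46 h^-1)
= 1.507 h

1.507 h


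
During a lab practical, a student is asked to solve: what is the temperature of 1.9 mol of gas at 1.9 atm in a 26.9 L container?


PV = nRT  (R = 0.08206 L·atm/(mol·K))
T = PV/(nR) = 1.9×26.9/(1.9×0.08206)
= 51.11/0.155914
= 327.81 K

327.81 K


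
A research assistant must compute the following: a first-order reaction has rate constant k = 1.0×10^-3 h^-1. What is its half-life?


t½ = ln2/k = 0.693147/(1.0×10^-3 h^-1)
= 693.1 h

693.1 h


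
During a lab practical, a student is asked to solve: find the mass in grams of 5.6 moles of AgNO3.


M(AgNO3) = 169.88 g/mol
mass = n × M = 5.6 × 169.88 = 951.33 g

951.33 g


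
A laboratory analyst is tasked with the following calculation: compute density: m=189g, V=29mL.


ρ = mass/volume
= 189/29
= 6.517 g/mL

6.517 g/mL


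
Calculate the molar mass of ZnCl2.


M(ZnCl2) = 1×65.38 + 2×35.45
= 65.38 + 70.9
= 136.28 g/mol

136.28 g/mol


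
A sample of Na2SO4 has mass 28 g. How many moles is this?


M(Na2SO4) = 142.05 g/mol
n = mass/M = 28/142.05 = 0.1971 mol

0.1971 mol


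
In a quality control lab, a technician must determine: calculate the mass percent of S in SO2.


M(SO2) = 1×32.07 + 2×16.0 = 64.07 g/mol
Mass of S = 1 × 32.07 = 32.07 g/mol
% S = 32.07/64.07 × 100 = 50.05%

50.05%


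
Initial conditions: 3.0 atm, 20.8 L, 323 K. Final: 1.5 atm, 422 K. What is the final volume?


P1V1/T1 = P2V2/T2
V2 = P1V1T2/(T1P2)
= 3.0×20.8×422/(323×1.5)
= 54.35 L

54.35 L


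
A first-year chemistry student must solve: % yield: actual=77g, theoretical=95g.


% yield = actual/theoretical × 100
= 77/95 × 100
= 81.05%

81.05%


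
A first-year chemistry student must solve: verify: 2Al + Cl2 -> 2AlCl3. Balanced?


Equation: 2Al + Cl2 -> 2AlCl3
Check atoms: Al: 2=2, Cl: 2≠6
Not balanced

No, not balanced


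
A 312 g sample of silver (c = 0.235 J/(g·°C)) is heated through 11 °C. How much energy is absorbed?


q = mcΔT = 312 × 0.235 × 11
= 806.52 J

806.52 J


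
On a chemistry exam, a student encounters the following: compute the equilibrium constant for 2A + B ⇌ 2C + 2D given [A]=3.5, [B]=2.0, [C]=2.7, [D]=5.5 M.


Kc = [C]^2[D]^2/([A]^2[B])
= (2.7^2 × 5.5^2)/(3.5^2 × 2.0^1)
= 220.5225/24.5
= 9.001

9.001


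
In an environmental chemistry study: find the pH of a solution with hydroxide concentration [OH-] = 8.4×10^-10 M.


pOH = -log10([OH-]) = -log10(8.4×10^-10)
= 10 - log10(8.4) = 9.08
pH = 14 - pOH = 14 - 9.08 = 4.92

4.92


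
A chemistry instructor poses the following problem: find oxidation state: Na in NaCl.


Group 1 metal: +1
Oxidation number: +1

+1


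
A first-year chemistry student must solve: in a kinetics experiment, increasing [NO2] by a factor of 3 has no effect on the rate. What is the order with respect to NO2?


rate ∝ [NO2]^n
rate ∝ [NO2]^0
Order in NO2: 0

0


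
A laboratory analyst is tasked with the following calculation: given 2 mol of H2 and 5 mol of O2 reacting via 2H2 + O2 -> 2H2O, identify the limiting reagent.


Mole ratio available / coefficient:
  H2: 2/2 = 1.000
  O2: 5/1 = 5.000
Smaller ratio is limiting.

H2


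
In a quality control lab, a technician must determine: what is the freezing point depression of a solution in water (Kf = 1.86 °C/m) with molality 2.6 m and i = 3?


ΔTf = Kf × m × i
= 1.86 × 2.6 × 3
= 14.508 °C

14.508 °C


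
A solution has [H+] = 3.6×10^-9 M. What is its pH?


pH = -log10([H+]) = -log10(3.6×10^-9)
= 9 - log10(3.6)
= 9 - 0.56
= 8.44

8.44


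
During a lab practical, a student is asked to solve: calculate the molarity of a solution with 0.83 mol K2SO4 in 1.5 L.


M = n/V = 0.83/1.5 = 0.553 mol/L

0.553 M


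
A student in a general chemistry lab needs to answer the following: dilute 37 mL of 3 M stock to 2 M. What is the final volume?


C1V1 = C2V2
3 × 37 = 2 × V2
V2 = 111/2 = 55.5 mL

55.5 mL


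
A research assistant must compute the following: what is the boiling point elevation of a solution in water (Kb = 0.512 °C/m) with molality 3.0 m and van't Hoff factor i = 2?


ΔTb = Kb × m × i
= 0.512 × 3.0 × 2
= 3.072 °C

3.072 °C


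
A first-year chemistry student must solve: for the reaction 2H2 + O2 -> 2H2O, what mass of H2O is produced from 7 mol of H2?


Mole ratio H2O:H2 = 2:2
n(H2O) = 7 × 2/2 = 7.000 mol
mass = 7.000 × 18.02 = 126.14 g

126.14 g


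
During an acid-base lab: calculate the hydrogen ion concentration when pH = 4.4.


[H+] = 10^(-pH) = 10^(-4.4)
= 3.98×10^-5 M

3.98×10^-5 M


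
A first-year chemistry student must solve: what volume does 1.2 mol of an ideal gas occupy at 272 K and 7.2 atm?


PV = nRT  (R = 0.08206 L·atm/(mol·K))
V = nRT/P = 1.2×0.08206×272/7.2
= 3.72 L

3.72 L


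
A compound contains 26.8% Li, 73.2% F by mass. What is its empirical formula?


Assume 100 g sample. Moles of each element:
  Li: 26.8/6.94 = 3.862 mol
  F: 73.2/19.0 = 3.853 mol
Divide by smallest (3.853):
  Li: 3.862/3.853 = 1.0
  F: 3.853/3.853 = 1.0
Empirical formula: LiF

LiF


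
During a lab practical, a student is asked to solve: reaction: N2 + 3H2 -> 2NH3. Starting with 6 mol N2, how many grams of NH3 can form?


Mole ratio NH3:N2 = 2:1
n(NH3) = 6 × 2/1 = 12.000 mol
mass = 12.000 × 17.03 = 204.36 g

204.36 g


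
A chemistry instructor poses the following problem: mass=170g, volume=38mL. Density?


ρ = mass/volume
= 170/38
= 4.474 g/mL

4.474 g/mL


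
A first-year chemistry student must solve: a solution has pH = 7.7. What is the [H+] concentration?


[H+] = 10^(-pH) = 10^(-7.7)
= 2.0×10^-8 M

2.0×10^-8 M


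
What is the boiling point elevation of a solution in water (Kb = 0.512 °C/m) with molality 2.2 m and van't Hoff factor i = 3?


ΔTb = Kb × m × i
= 0.512 × 2.2 × 3
= 3.3792 °C

3.3792 °C


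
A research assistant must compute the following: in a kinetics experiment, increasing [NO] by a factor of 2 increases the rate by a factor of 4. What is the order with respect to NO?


rate ∝ [NO]^n
2^n = 4 → n = 2
Order in NO: 2

2


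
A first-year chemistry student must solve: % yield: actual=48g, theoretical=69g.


% yield = actual/theoretical × 100
= 48/69 × 100
= 69.57%

69.57%


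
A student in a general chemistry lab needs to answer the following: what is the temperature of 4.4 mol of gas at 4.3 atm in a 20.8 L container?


PV = nRT  (R = 0.08206 L·atm/(mol·K))
T = PV/(nR) = 4.3×20.8/(4.4×0.08206)
= 89.44/0.361064
= 247.71 K

247.71 K


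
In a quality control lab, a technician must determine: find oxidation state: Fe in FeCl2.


x + 2(-1) = 0, so x = +2
Oxidation number: +2

+2


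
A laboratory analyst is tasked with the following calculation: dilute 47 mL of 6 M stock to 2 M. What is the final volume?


C1V1 = C2V2
6 × 47 = 2 × V2
V2 = 282/2 = 141.0 mL

141.0 mL


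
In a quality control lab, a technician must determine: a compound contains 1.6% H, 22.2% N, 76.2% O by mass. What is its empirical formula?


Assume 100 g sample. Moles of each element:
  H: 1.6/1.008 = 1.587 mol
  N: 22.2/14.01 = 1.585 mol
  O: 76.2/16.0 = 4.763 mol
Divide by smallest (1.585):
  H: 1.587/1.585 = 1.0
  N: 1.585/1.585 = 1.0
  O: 4.763/1.585 = 3.01
Empirical formula: HNO3

HNO3


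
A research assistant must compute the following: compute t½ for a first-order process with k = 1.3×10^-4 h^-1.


t½ = ln2/k = 0.693147/(1.3×10^-4 h^-1)
= 5332 h

5332 h


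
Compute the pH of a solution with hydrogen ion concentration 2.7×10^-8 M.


pH = -log10([H+]) = -log10(2.7×10^-8)
= 8 - log10(2.7)
= 8 - 0.43
= 7.57

7.57


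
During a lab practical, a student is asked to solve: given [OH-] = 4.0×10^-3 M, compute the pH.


pOH = -log10([OH-]) = -log10(4.0×10^-3)
= 3 - log10(4.0) = 2.4
pH = 14 - pOH = 14 - 2.4 = 11.6

11.6


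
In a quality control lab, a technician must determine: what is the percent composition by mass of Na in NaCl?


M(NaCl) = 1×22.99 + 1×35.45 = 58.44 g/mol
Mass of Na = 1 × 22.99 = 22.99 g/mol
% Na = 22.99/58.44 × 100 = 39.34%

39.34%


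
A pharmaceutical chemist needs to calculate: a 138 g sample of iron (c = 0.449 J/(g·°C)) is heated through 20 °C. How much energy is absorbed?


q = mcΔT = 138 × 0.449 × 20
= 1239.24 J

1239.24 J


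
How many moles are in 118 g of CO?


M(CO) = 28.01 g/mol
n = mass/M = 118/28.01 = 4.2128 mol

4.2128 mol


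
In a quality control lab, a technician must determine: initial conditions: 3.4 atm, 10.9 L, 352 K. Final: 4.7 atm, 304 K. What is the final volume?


P1V1/T1 = P2V2/T2
V2 = P1V1T2/(T1P2)
= 3.4×10.9×304/(352×4.7)
= 6.81 L

6.81 L


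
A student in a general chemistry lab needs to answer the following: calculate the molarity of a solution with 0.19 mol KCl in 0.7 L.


M = n/V = 0.19/0.7 = 0.271 mol/L

0.271 M


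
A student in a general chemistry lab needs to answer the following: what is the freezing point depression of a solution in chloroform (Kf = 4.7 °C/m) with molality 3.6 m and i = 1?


ΔTf = Kf × m × i
= 4.7 × 3.6 × 1
= 16.92 °C

16.92 °C


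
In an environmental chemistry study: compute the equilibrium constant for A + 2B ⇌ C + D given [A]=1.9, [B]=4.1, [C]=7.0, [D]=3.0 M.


Kc = [C][D]/([A][B]^2)
= (7.0^1 × 3.0^1)/(1.9^1 × 4.1^2)
= 21/31.939
= 0.6575

0.6575


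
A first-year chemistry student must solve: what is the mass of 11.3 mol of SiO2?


M(SiO2) = 60.09 g/mol
mass = n × M = 11.3 × 60.09 = 679.02 g

679.02 g


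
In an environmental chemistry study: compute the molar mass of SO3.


M(SO3) = 1×32.07 + 3×16.0
= 32.07 + 48.0
= 80.07 g/mol

80.07 g/mol


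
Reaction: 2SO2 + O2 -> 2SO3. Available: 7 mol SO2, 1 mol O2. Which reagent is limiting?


Mole ratio available / coefficient:
  SO2: 7/2 = 3.500
  O2: 1/1 = 1.000
Smaller ratio is limiting.

O2


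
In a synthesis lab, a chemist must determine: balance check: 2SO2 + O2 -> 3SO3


Equation: 2SO2 + O2 -> 3SO3
Check atoms: O: 6≠9, S: 2≠3
Not balanced

No, not balanced


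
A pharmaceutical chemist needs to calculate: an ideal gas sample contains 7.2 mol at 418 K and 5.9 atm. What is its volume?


PV = nRT  (R = 0.08206 L·atm/(mol·K))
V = nRT/P = 7.2×0.08206×418/5.9
= 41.859 L

41.859 L


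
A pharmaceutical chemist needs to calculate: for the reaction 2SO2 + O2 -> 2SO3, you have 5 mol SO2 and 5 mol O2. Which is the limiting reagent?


Mole ratio available / coefficient:
  SO2: 5/2 = 2.500
  O2: 5/1 = 5.000
Smaller ratio is limiting.

SO2


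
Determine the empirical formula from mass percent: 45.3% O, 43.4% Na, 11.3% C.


Assume 100 g sample. Moles of each element:
  O: 45.3/16.0 = 2.831 mol
  Na: 43.4/22.99 = 1.888 mol
  C: 11.3/12.01 = 0.941 mol
Divide by smallest (0.941):
  O: 2.831/0.941 = 3.01
  Na: 1.888/0.941 = 2.01
  C: 0.941/0.941 = 1.0
Empirical formula: Na2CO3

Na2CO3


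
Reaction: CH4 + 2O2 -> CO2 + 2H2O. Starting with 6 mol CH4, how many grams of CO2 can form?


Mole ratio CO2:CH4 = 1:1
n(CO2) = 6 × 1/1 = 6.000 mol
mass = 6.000 × 44.01 = 264.06 g

264.06 g


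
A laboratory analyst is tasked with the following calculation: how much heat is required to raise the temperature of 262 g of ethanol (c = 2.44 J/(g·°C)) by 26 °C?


q = mcΔT = 262 × 2.44 × 26
= 16621.28 J

16621.28 J


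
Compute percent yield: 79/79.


% yield = actual/theoretical × 100
= 79/79 × 100
= 100.0%

100.0%


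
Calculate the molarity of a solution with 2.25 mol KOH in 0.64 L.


M = n/V = 2.25/0.64 = 3.516 mol/L

3.516 M


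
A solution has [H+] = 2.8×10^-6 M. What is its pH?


pH = -log10([H+]) = -log10(2.8×10^-6)
= 6 - log10(2.8)
= 6 - 0.45
= 5.55

5.55


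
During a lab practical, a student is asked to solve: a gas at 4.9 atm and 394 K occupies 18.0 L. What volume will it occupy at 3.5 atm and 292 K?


P1V1/T1 = P2V2/T2
V2 = P1V1T2/(T1P2)
= 4.9×18.0×292/(394×3.5)
= 18.676 L

18.676 L


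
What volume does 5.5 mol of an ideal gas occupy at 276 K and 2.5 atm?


PV = nRT  (R = 0.08206 L·atm/(mol·K))
V = nRT/P = 5.5×0.08206×276/2.5
= 49.827 L

49.827 L


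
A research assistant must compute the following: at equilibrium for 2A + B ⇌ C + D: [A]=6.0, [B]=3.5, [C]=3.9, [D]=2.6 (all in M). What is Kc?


Kc = [C][D]/([A]^2[B])
= (3.9^1 × 2.6^1)/(6.0^2 × 3.5^1)
= 10.14/126
= 0.08048

0.08048


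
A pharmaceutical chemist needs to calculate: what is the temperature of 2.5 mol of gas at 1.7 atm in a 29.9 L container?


PV = nRT  (R = 0.08206 L·atm/(mol·K))
T = PV/(nR) = 1.7×29.9/(2.5×0.08206)
= 50.83/0.205150
= 247.77 K

247.77 K


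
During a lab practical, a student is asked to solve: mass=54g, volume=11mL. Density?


ρ = mass/volume
= 54/11
= 4.909 g/mL

4.909 g/mL


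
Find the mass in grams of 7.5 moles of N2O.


M(N2O) = 44.02 g/mol
mass = n × M = 7.5 × 44.02 = 330.15 g

330.15 g


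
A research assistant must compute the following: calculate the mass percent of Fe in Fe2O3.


M(Fe2O3) = 2×55.85 + 3×16.0 = 159.70 g/mol
Mass of Fe = 2 × 55.85 = 111.70 g/mol
% Fe = 111.70/159.70 × 100 = 69.94%

69.94%


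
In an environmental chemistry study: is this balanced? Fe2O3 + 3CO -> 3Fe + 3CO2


Equation: Fe2O3 + 3CO -> 3Fe + 3CO2
Check atoms: C: 3=3, Fe: 2≠3, O: 6=6
Not balanced

No, not balanced


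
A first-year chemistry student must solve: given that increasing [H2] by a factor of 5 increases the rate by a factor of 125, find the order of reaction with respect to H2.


rate ∝ [H2]^n
5^n = 125 → n = 3
Order in H2: 3

3


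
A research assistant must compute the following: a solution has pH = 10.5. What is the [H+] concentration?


[H+] = 10^(-pH) = 10^(-10.5)
= 3.16×10^-11 M

3.16×10^-11 M


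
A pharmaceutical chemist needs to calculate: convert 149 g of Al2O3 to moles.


M(Al2O3) = 101.96 g/mol
n = mass/M = 149/101.96 = 1.4614 mol

1.4614 mol


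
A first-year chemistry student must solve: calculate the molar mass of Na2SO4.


M(Na2SO4) = 2×22.99 + 1×32.07 + 4×16.0
= 45.98 + 32.07 + 64.0
= 142.05 g/mol

142.05 g/mol


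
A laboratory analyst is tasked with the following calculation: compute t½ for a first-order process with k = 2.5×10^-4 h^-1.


t½ = ln2/k = 0.693147/(2.5×10^-4 h^-1)
= 2773 h

2773 h


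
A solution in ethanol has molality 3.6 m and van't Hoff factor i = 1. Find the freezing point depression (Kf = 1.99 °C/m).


ΔTf = Kf × m × i
= 1.99 × 3.6 × 1
= 7.164 °C

7.164 °C


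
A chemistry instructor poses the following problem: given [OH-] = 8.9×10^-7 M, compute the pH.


pOH = -log10([OH-]) = -log10(8.9×10^-7)
= 7 - log10(8.9) = 6.05
pH = 14 - pOH = 14 - 6.05 = 7.95

7.95


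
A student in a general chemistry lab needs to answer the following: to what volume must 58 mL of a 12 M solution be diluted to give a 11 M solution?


C1V1 = C2V2
12 × 58 = 11 × V2
V2 = 696/11 = 63.27 mL

63.27 mL
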